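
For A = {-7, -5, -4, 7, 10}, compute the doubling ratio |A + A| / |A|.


|A| = 5.
Compute A + A by enumerating all 25 pairs.
A + A = {-14, -12, -11, -10, -9, -8, 0, 2, 3, 5, 6, 14, 17, 20}, so |A + A| = 14.
K = |A + A| / |A| = 14/5 (already in lowest terms) ≈ 2.8000.
Reference: AP of size 5 gives K = 9/5 ≈ 1.8000; a fully generic set of size 5 gives K ≈ 3.0000.

|A| = 5, |A + A| = 14, K = 14/5.


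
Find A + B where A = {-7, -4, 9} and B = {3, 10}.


A + B = {a + b : a ∈ A, b ∈ B}.
Enumerate all |A|·|B| = 3·2 = 6 pairs (a, b) and collect distinct sums.
a = -7: -7+3=-4, -7+10=3
a = -4: -4+3=-1, -4+10=6
a = 9: 9+3=12, 9+10=19
Collecting distinct sums: A + B = {-4, -1, 3, 6, 12, 19}
|A + B| = 6

A + B = {-4, -1, 3, 6, 12, 19}


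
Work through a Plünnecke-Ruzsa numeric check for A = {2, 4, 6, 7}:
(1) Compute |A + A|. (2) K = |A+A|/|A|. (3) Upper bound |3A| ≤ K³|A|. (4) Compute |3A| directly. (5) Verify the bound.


|A| = 4.
Step 1: Compute A + A by enumerating all 16 pairs.
A + A = {4, 6, 8, 9, 10, 11, 12, 13, 14}, so |A + A| = 9.
Step 2: Doubling constant K = |A + A|/|A| = 9/4 = 9/4 ≈ 2.2500.
Step 3: Plünnecke-Ruzsa gives |3A| ≤ K³·|A| = (2.2500)³ · 4 ≈ 45.5625.
Step 4: Compute 3A = A + A + A directly by enumerating all triples (a,b,c) ∈ A³; |3A| = 14.
Step 5: Check 14 ≤ 45.5625? Yes ✓.

K = 9/4, Plünnecke-Ruzsa bound K³|A| ≈ 45.5625, |3A| = 14, inequality holds.


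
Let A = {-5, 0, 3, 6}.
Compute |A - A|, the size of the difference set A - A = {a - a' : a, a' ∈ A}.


A - A = {a - a' : a, a' ∈ A}; |A| = 4.
Bounds: 2|A|-1 ≤ |A - A| ≤ |A|² - |A| + 1, i.e. 7 ≤ |A - A| ≤ 13.
Note: 0 ∈ A - A always (from a - a). The set is symmetric: if d ∈ A - A then -d ∈ A - A.
Enumerate nonzero differences d = a - a' with a > a' (then include -d):
Positive differences: {3, 5, 6, 8, 11}
Full difference set: {0} ∪ (positive diffs) ∪ (negative diffs).
|A - A| = 1 + 2·5 = 11 (matches direct enumeration: 11).

|A - A| = 11


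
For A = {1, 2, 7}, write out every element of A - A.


A - A = {a - a' : a, a' ∈ A}.
Compute a - a' for each ordered pair (a, a'):
a = 1: 1-1=0, 1-2=-1, 1-7=-6
a = 2: 2-1=1, 2-2=0, 2-7=-5
a = 7: 7-1=6, 7-2=5, 7-7=0
Collecting distinct values (and noting 0 appears from a-a):
A - A = {-6, -5, -1, 0, 1, 5, 6}
|A - A| = 7

A - A = {-6, -5, -1, 0, 1, 5, 6}


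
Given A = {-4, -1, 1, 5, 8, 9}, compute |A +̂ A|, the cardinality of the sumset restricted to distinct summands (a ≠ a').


Restricted sumset: A +̂ A = {a + a' : a ∈ A, a' ∈ A, a ≠ a'}.
Equivalently, take A + A and drop any sum 2a that is achievable ONLY as a + a for a ∈ A (i.e. sums representable only with equal summands).
Enumerate pairs (a, a') with a < a' (symmetric, so each unordered pair gives one sum; this covers all a ≠ a'):
  -4 + -1 = -5
  -4 + 1 = -3
  -4 + 5 = 1
  -4 + 8 = 4
  -4 + 9 = 5
  -1 + 1 = 0
  -1 + 5 = 4
  -1 + 8 = 7
  -1 + 9 = 8
  1 + 5 = 6
  1 + 8 = 9
  1 + 9 = 10
  5 + 8 = 13
  5 + 9 = 14
  8 + 9 = 17
Collected distinct sums: {-5, -3, 0, 1, 4, 5, 6, 7, 8, 9, 10, 13, 14, 17}
|A +̂ A| = 14
(Reference bound: |A +̂ A| ≥ 2|A| - 3 for |A| ≥ 2, with |A| = 6 giving ≥ 9.)

|A +̂ A| = 14


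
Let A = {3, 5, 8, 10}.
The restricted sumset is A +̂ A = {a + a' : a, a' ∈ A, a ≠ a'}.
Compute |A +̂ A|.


Restricted sumset: A +̂ A = {a + a' : a ∈ A, a' ∈ A, a ≠ a'}.
Equivalently, take A + A and drop any sum 2a that is achievable ONLY as a + a for a ∈ A (i.e. sums representable only with equal summands).
Enumerate pairs (a, a') with a < a' (symmetric, so each unordered pair gives one sum; this covers all a ≠ a'):
  3 + 5 = 8
  3 + 8 = 11
  3 + 10 = 13
  5 + 8 = 13
  5 + 10 = 15
  8 + 10 = 18
Collected distinct sums: {8, 11, 13, 15, 18}
|A +̂ A| = 5
(Reference bound: |A +̂ A| ≥ 2|A| - 3 for |A| ≥ 2, with |A| = 4 giving ≥ 5.)

|A +̂ A| = 5


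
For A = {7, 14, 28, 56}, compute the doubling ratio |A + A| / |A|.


|A| = 4.
Compute A + A by enumerating all 16 pairs.
A + A = {14, 21, 28, 35, 42, 56, 63, 70, 84, 112}, so |A + A| = 10.
K = |A + A| / |A| = 10/4 = 5/2 ≈ 2.5000.
Reference: AP of size 4 gives K = 7/4 ≈ 1.7500; a fully generic set of size 4 gives K ≈ 2.5000.

|A| = 4, |A + A| = 10, K = 10/4 = 5/2.


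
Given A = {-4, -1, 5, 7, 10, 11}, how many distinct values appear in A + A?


A + A = {a + a' : a, a' ∈ A}; |A| = 6.
General bounds: 2|A| - 1 ≤ |A + A| ≤ |A|(|A|+1)/2, i.e. 11 ≤ |A + A| ≤ 21.
Lower bound 2|A|-1 is attained iff A is an arithmetic progression.
Enumerate sums a + a' for a ≤ a' (symmetric, so this suffices):
a = -4: -4+-4=-8, -4+-1=-5, -4+5=1, -4+7=3, -4+10=6, -4+11=7
a = -1: -1+-1=-2, -1+5=4, -1+7=6, -1+10=9, -1+11=10
a = 5: 5+5=10, 5+7=12, 5+10=15, 5+11=16
a = 7: 7+7=14, 7+10=17, 7+11=18
a = 10: 10+10=20, 10+11=21
a = 11: 11+11=22
Distinct sums: {-8, -5, -2, 1, 3, 4, 6, 7, 9, 10, 12, 14, 15, 16, 17, 18, 20, 21, 22}
|A + A| = 19

|A + A| = 19


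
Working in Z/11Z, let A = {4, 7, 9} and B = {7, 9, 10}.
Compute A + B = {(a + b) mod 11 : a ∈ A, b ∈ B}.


Work in Z/11Z: reduce every sum a + b modulo 11.
Enumerate all 9 pairs:
a = 4: 4+7=0, 4+9=2, 4+10=3
a = 7: 7+7=3, 7+9=5, 7+10=6
a = 9: 9+7=5, 9+9=7, 9+10=8
Distinct residues collected: {0, 2, 3, 5, 6, 7, 8}
|A + B| = 7 (out of 11 total residues).

A + B = {0, 2, 3, 5, 6, 7, 8}


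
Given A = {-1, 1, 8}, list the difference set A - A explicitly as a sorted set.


A - A = {a - a' : a, a' ∈ A}.
Compute a - a' for each ordered pair (a, a'):
a = -1: -1--1=0, -1-1=-2, -1-8=-9
a = 1: 1--1=2, 1-1=0, 1-8=-7
a = 8: 8--1=9, 8-1=7, 8-8=0
Collecting distinct values (and noting 0 appears from a-a):
A - A = {-9, -7, -2, 0, 2, 7, 9}
|A - A| = 7

A - A = {-9, -7, -2, 0, 2, 7, 9}


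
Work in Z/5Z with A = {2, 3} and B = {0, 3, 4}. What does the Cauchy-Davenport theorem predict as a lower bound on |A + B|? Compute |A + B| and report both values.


Cauchy-Davenport: |A + B| ≥ min(p, |A| + |B| - 1) for A, B nonempty in Z/pZ.
|A| = 2, |B| = 3, p = 5.
CD lower bound = min(5, 2 + 3 - 1) = min(5, 4) = 4.
Compute A + B mod 5 directly:
a = 2: 2+0=2, 2+3=0, 2+4=1
a = 3: 3+0=3, 3+3=1, 3+4=2
A + B = {0, 1, 2, 3}, so |A + B| = 4.
Verify: 4 ≥ 4? Yes ✓.

CD lower bound = 4, actual |A + B| = 4.


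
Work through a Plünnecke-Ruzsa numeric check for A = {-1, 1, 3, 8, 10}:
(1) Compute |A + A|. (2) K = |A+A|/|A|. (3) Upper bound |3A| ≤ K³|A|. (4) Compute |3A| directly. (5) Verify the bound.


|A| = 5.
Step 1: Compute A + A by enumerating all 25 pairs.
A + A = {-2, 0, 2, 4, 6, 7, 9, 11, 13, 16, 18, 20}, so |A + A| = 12.
Step 2: Doubling constant K = |A + A|/|A| = 12/5 = 12/5 ≈ 2.4000.
Step 3: Plünnecke-Ruzsa gives |3A| ≤ K³·|A| = (2.4000)³ · 5 ≈ 69.1200.
Step 4: Compute 3A = A + A + A directly by enumerating all triples (a,b,c) ∈ A³; |3A| = 22.
Step 5: Check 22 ≤ 69.1200? Yes ✓.

K = 12/5, Plünnecke-Ruzsa bound K³|A| ≈ 69.1200, |3A| = 22, inequality holds.


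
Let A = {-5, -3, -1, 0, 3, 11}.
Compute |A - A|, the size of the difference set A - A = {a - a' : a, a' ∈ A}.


A - A = {a - a' : a, a' ∈ A}; |A| = 6.
Bounds: 2|A|-1 ≤ |A - A| ≤ |A|² - |A| + 1, i.e. 11 ≤ |A - A| ≤ 31.
Note: 0 ∈ A - A always (from a - a). The set is symmetric: if d ∈ A - A then -d ∈ A - A.
Enumerate nonzero differences d = a - a' with a > a' (then include -d):
Positive differences: {1, 2, 3, 4, 5, 6, 8, 11, 12, 14, 16}
Full difference set: {0} ∪ (positive diffs) ∪ (negative diffs).
|A - A| = 1 + 2·11 = 23 (matches direct enumeration: 23).

|A - A| = 23


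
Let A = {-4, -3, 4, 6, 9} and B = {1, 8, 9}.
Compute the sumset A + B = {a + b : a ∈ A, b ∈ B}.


A + B = {a + b : a ∈ A, b ∈ B}.
Enumerate all |A|·|B| = 5·3 = 15 pairs (a, b) and collect distinct sums.
a = -4: -4+1=-3, -4+8=4, -4+9=5
a = -3: -3+1=-2, -3+8=5, -3+9=6
a = 4: 4+1=5, 4+8=12, 4+9=13
a = 6: 6+1=7, 6+8=14, 6+9=15
a = 9: 9+1=10, 9+8=17, 9+9=18
Collecting distinct sums: A + B = {-3, -2, 4, 5, 6, 7, 10, 12, 13, 14, 15, 17, 18}
|A + B| = 13

A + B = {-3, -2, 4, 5, 6, 7, 10, 12, 13, 14, 15, 17, 18}


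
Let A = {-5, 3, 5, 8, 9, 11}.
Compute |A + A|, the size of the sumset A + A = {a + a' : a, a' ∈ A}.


A + A = {a + a' : a, a' ∈ A}; |A| = 6.
General bounds: 2|A| - 1 ≤ |A + A| ≤ |A|(|A|+1)/2, i.e. 11 ≤ |A + A| ≤ 21.
Lower bound 2|A|-1 is attained iff A is an arithmetic progression.
Enumerate sums a + a' for a ≤ a' (symmetric, so this suffices):
a = -5: -5+-5=-10, -5+3=-2, -5+5=0, -5+8=3, -5+9=4, -5+11=6
a = 3: 3+3=6, 3+5=8, 3+8=11, 3+9=12, 3+11=14
a = 5: 5+5=10, 5+8=13, 5+9=14, 5+11=16
a = 8: 8+8=16, 8+9=17, 8+11=19
a = 9: 9+9=18, 9+11=20
a = 11: 11+11=22
Distinct sums: {-10, -2, 0, 3, 4, 6, 8, 10, 11, 12, 13, 14, 16, 17, 18, 19, 20, 22}
|A + A| = 18

|A + A| = 18


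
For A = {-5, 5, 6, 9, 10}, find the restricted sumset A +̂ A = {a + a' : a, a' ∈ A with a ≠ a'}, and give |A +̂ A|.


Restricted sumset: A +̂ A = {a + a' : a ∈ A, a' ∈ A, a ≠ a'}.
Equivalently, take A + A and drop any sum 2a that is achievable ONLY as a + a for a ∈ A (i.e. sums representable only with equal summands).
Enumerate pairs (a, a') with a < a' (symmetric, so each unordered pair gives one sum; this covers all a ≠ a'):
  -5 + 5 = 0
  -5 + 6 = 1
  -5 + 9 = 4
  -5 + 10 = 5
  5 + 6 = 11
  5 + 9 = 14
  5 + 10 = 15
  6 + 9 = 15
  6 + 10 = 16
  9 + 10 = 19
Collected distinct sums: {0, 1, 4, 5, 11, 14, 15, 16, 19}
|A +̂ A| = 9
(Reference bound: |A +̂ A| ≥ 2|A| - 3 for |A| ≥ 2, with |A| = 5 giving ≥ 7.)

|A +̂ A| = 9


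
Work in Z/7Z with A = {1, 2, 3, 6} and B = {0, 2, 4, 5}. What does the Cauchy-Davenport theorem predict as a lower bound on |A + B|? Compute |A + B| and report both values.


Cauchy-Davenport: |A + B| ≥ min(p, |A| + |B| - 1) for A, B nonempty in Z/pZ.
|A| = 4, |B| = 4, p = 7.
CD lower bound = min(7, 4 + 4 - 1) = min(7, 7) = 7.
Compute A + B mod 7 directly:
a = 1: 1+0=1, 1+2=3, 1+4=5, 1+5=6
a = 2: 2+0=2, 2+2=4, 2+4=6, 2+5=0
a = 3: 3+0=3, 3+2=5, 3+4=0, 3+5=1
a = 6: 6+0=6, 6+2=1, 6+4=3, 6+5=4
A + B = {0, 1, 2, 3, 4, 5, 6}, so |A + B| = 7.
Verify: 7 ≥ 7? Yes ✓.

CD lower bound = 7, actual |A + B| = 7.


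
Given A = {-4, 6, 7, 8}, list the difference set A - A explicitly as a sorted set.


A - A = {a - a' : a, a' ∈ A}.
Compute a - a' for each ordered pair (a, a'):
a = -4: -4--4=0, -4-6=-10, -4-7=-11, -4-8=-12
a = 6: 6--4=10, 6-6=0, 6-7=-1, 6-8=-2
a = 7: 7--4=11, 7-6=1, 7-7=0, 7-8=-1
a = 8: 8--4=12, 8-6=2, 8-7=1, 8-8=0
Collecting distinct values (and noting 0 appears from a-a):
A - A = {-12, -11, -10, -2, -1, 0, 1, 2, 10, 11, 12}
|A - A| = 11

A - A = {-12, -11, -10, -2, -1, 0, 1, 2, 10, 11, 12}


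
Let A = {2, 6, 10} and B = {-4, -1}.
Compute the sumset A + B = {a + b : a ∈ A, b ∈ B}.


A + B = {a + b : a ∈ A, b ∈ B}.
Enumerate all |A|·|B| = 3·2 = 6 pairs (a, b) and collect distinct sums.
a = 2: 2+-4=-2, 2+-1=1
a = 6: 6+-4=2, 6+-1=5
a = 10: 10+-4=6, 10+-1=9
Collecting distinct sums: A + B = {-2, 1, 2, 5, 6, 9}
|A + B| = 6

A + B = {-2, 1, 2, 5, 6, 9}


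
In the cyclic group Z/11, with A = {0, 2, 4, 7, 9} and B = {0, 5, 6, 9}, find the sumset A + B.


Work in Z/11Z: reduce every sum a + b modulo 11.
Enumerate all 20 pairs:
a = 0: 0+0=0, 0+5=5, 0+6=6, 0+9=9
a = 2: 2+0=2, 2+5=7, 2+6=8, 2+9=0
a = 4: 4+0=4, 4+5=9, 4+6=10, 4+9=2
a = 7: 7+0=7, 7+5=1, 7+6=2, 7+9=5
a = 9: 9+0=9, 9+5=3, 9+6=4, 9+9=7
Distinct residues collected: {0, 1, 2, 3, 4, 5, 6, 7, 8, 9, 10}
|A + B| = 11 (out of 11 total residues).

A + B = {0, 1, 2, 3, 4, 5, 6, 7, 8, 9, 10}


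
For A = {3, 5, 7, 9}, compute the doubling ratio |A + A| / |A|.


|A| = 4.
Compute A + A by enumerating all 16 pairs.
A + A = {6, 8, 10, 12, 14, 16, 18}, so |A + A| = 7.
K = |A + A| / |A| = 7/4 (already in lowest terms) ≈ 1.7500.
Reference: AP of size 4 gives K = 7/4 ≈ 1.7500; a fully generic set of size 4 gives K ≈ 2.5000.

|A| = 4, |A + A| = 7, K = 7/4.


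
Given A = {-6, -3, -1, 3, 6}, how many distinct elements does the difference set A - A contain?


A - A = {a - a' : a, a' ∈ A}; |A| = 5.
Bounds: 2|A|-1 ≤ |A - A| ≤ |A|² - |A| + 1, i.e. 9 ≤ |A - A| ≤ 21.
Note: 0 ∈ A - A always (from a - a). The set is symmetric: if d ∈ A - A then -d ∈ A - A.
Enumerate nonzero differences d = a - a' with a > a' (then include -d):
Positive differences: {2, 3, 4, 5, 6, 7, 9, 12}
Full difference set: {0} ∪ (positive diffs) ∪ (negative diffs).
|A - A| = 1 + 2·8 = 17 (matches direct enumeration: 17).

|A - A| = 17


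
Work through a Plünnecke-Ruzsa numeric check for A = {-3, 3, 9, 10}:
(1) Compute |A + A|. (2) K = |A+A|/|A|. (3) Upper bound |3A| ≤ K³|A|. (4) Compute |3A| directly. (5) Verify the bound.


|A| = 4.
Step 1: Compute A + A by enumerating all 16 pairs.
A + A = {-6, 0, 6, 7, 12, 13, 18, 19, 20}, so |A + A| = 9.
Step 2: Doubling constant K = |A + A|/|A| = 9/4 = 9/4 ≈ 2.2500.
Step 3: Plünnecke-Ruzsa gives |3A| ≤ K³·|A| = (2.2500)³ · 4 ≈ 45.5625.
Step 4: Compute 3A = A + A + A directly by enumerating all triples (a,b,c) ∈ A³; |3A| = 16.
Step 5: Check 16 ≤ 45.5625? Yes ✓.

K = 9/4, Plünnecke-Ruzsa bound K³|A| ≈ 45.5625, |3A| = 16, inequality holds.


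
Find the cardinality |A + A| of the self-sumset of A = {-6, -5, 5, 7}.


A + A = {a + a' : a, a' ∈ A}; |A| = 4.
General bounds: 2|A| - 1 ≤ |A + A| ≤ |A|(|A|+1)/2, i.e. 7 ≤ |A + A| ≤ 10.
Lower bound 2|A|-1 is attained iff A is an arithmetic progression.
Enumerate sums a + a' for a ≤ a' (symmetric, so this suffices):
a = -6: -6+-6=-12, -6+-5=-11, -6+5=-1, -6+7=1
a = -5: -5+-5=-10, -5+5=0, -5+7=2
a = 5: 5+5=10, 5+7=12
a = 7: 7+7=14
Distinct sums: {-12, -11, -10, -1, 0, 1, 2, 10, 12, 14}
|A + A| = 10

|A + A| = 10


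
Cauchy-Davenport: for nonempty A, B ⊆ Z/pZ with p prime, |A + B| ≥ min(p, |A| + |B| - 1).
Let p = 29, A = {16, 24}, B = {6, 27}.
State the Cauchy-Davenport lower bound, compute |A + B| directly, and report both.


Cauchy-Davenport: |A + B| ≥ min(p, |A| + |B| - 1) for A, B nonempty in Z/pZ.
|A| = 2, |B| = 2, p = 29.
CD lower bound = min(29, 2 + 2 - 1) = min(29, 3) = 3.
Compute A + B mod 29 directly:
a = 16: 16+6=22, 16+27=14
a = 24: 24+6=1, 24+27=22
A + B = {1, 14, 22}, so |A + B| = 3.
Verify: 3 ≥ 3? Yes ✓.

CD lower bound = 3, actual |A + B| = 3.


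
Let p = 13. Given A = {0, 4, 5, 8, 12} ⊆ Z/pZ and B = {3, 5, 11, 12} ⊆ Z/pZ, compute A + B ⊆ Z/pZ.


Work in Z/13Z: reduce every sum a + b modulo 13.
Enumerate all 20 pairs:
a = 0: 0+3=3, 0+5=5, 0+11=11, 0+12=12
a = 4: 4+3=7, 4+5=9, 4+11=2, 4+12=3
a = 5: 5+3=8, 5+5=10, 5+11=3, 5+12=4
a = 8: 8+3=11, 8+5=0, 8+11=6, 8+12=7
a = 12: 12+3=2, 12+5=4, 12+11=10, 12+12=11
Distinct residues collected: {0, 2, 3, 4, 5, 6, 7, 8, 9, 10, 11, 12}
|A + B| = 12 (out of 13 total residues).

A + B = {0, 2, 3, 4, 5, 6, 7, 8, 9, 10, 11, 12}


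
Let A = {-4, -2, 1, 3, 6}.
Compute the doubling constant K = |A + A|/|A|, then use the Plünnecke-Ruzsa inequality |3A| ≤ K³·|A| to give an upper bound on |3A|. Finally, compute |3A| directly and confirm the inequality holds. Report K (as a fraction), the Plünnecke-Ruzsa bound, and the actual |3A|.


|A| = 5.
Step 1: Compute A + A by enumerating all 25 pairs.
A + A = {-8, -6, -4, -3, -1, 1, 2, 4, 6, 7, 9, 12}, so |A + A| = 12.
Step 2: Doubling constant K = |A + A|/|A| = 12/5 = 12/5 ≈ 2.4000.
Step 3: Plünnecke-Ruzsa gives |3A| ≤ K³·|A| = (2.4000)³ · 5 ≈ 69.1200.
Step 4: Compute 3A = A + A + A directly by enumerating all triples (a,b,c) ∈ A³; |3A| = 22.
Step 5: Check 22 ≤ 69.1200? Yes ✓.

K = 12/5, Plünnecke-Ruzsa bound K³|A| ≈ 69.1200, |3A| = 22, inequality holds.


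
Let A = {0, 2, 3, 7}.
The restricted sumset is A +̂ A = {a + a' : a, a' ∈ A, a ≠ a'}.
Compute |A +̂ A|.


Restricted sumset: A +̂ A = {a + a' : a ∈ A, a' ∈ A, a ≠ a'}.
Equivalently, take A + A and drop any sum 2a that is achievable ONLY as a + a for a ∈ A (i.e. sums representable only with equal summands).
Enumerate pairs (a, a') with a < a' (symmetric, so each unordered pair gives one sum; this covers all a ≠ a'):
  0 + 2 = 2
  0 + 3 = 3
  0 + 7 = 7
  2 + 3 = 5
  2 + 7 = 9
  3 + 7 = 10
Collected distinct sums: {2, 3, 5, 7, 9, 10}
|A +̂ A| = 6
(Reference bound: |A +̂ A| ≥ 2|A| - 3 for |A| ≥ 2, with |A| = 4 giving ≥ 5.)

|A +̂ A| = 6


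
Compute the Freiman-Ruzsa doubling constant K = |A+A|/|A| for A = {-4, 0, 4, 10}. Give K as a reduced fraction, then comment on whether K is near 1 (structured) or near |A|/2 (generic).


|A| = 4.
Compute A + A by enumerating all 16 pairs.
A + A = {-8, -4, 0, 4, 6, 8, 10, 14, 20}, so |A + A| = 9.
K = |A + A| / |A| = 9/4 (already in lowest terms) ≈ 2.2500.
Reference: AP of size 4 gives K = 7/4 ≈ 1.7500; a fully generic set of size 4 gives K ≈ 2.5000.

|A| = 4, |A + A| = 9, K = 9/4.


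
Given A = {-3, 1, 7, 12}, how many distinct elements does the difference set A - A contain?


A - A = {a - a' : a, a' ∈ A}; |A| = 4.
Bounds: 2|A|-1 ≤ |A - A| ≤ |A|² - |A| + 1, i.e. 7 ≤ |A - A| ≤ 13.
Note: 0 ∈ A - A always (from a - a). The set is symmetric: if d ∈ A - A then -d ∈ A - A.
Enumerate nonzero differences d = a - a' with a > a' (then include -d):
Positive differences: {4, 5, 6, 10, 11, 15}
Full difference set: {0} ∪ (positive diffs) ∪ (negative diffs).
|A - A| = 1 + 2·6 = 13 (matches direct enumeration: 13).

|A - A| = 13


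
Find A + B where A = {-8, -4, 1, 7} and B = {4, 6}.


A + B = {a + b : a ∈ A, b ∈ B}.
Enumerate all |A|·|B| = 4·2 = 8 pairs (a, b) and collect distinct sums.
a = -8: -8+4=-4, -8+6=-2
a = -4: -4+4=0, -4+6=2
a = 1: 1+4=5, 1+6=7
a = 7: 7+4=11, 7+6=13
Collecting distinct sums: A + B = {-4, -2, 0, 2, 5, 7, 11, 13}
|A + B| = 8

A + B = {-4, -2, 0, 2, 5, 7, 11, 13}


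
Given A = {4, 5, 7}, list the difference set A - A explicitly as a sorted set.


A - A = {a - a' : a, a' ∈ A}.
Compute a - a' for each ordered pair (a, a'):
a = 4: 4-4=0, 4-5=-1, 4-7=-3
a = 5: 5-4=1, 5-5=0, 5-7=-2
a = 7: 7-4=3, 7-5=2, 7-7=0
Collecting distinct values (and noting 0 appears from a-a):
A - A = {-3, -2, -1, 0, 1, 2, 3}
|A - A| = 7

A - A = {-3, -2, -1, 0, 1, 2, 3}


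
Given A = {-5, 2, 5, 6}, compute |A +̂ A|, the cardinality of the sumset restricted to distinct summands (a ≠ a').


Restricted sumset: A +̂ A = {a + a' : a ∈ A, a' ∈ A, a ≠ a'}.
Equivalently, take A + A and drop any sum 2a that is achievable ONLY as a + a for a ∈ A (i.e. sums representable only with equal summands).
Enumerate pairs (a, a') with a < a' (symmetric, so each unordered pair gives one sum; this covers all a ≠ a'):
  -5 + 2 = -3
  -5 + 5 = 0
  -5 + 6 = 1
  2 + 5 = 7
  2 + 6 = 8
  5 + 6 = 11
Collected distinct sums: {-3, 0, 1, 7, 8, 11}
|A +̂ A| = 6
(Reference bound: |A +̂ A| ≥ 2|A| - 3 for |A| ≥ 2, with |A| = 4 giving ≥ 5.)

|A +̂ A| = 6


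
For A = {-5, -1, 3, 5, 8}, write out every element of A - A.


A - A = {a - a' : a, a' ∈ A}.
Compute a - a' for each ordered pair (a, a'):
a = -5: -5--5=0, -5--1=-4, -5-3=-8, -5-5=-10, -5-8=-13
a = -1: -1--5=4, -1--1=0, -1-3=-4, -1-5=-6, -1-8=-9
a = 3: 3--5=8, 3--1=4, 3-3=0, 3-5=-2, 3-8=-5
a = 5: 5--5=10, 5--1=6, 5-3=2, 5-5=0, 5-8=-3
a = 8: 8--5=13, 8--1=9, 8-3=5, 8-5=3, 8-8=0
Collecting distinct values (and noting 0 appears from a-a):
A - A = {-13, -10, -9, -8, -6, -5, -4, -3, -2, 0, 2, 3, 4, 5, 6, 8, 9, 10, 13}
|A - A| = 19

A - A = {-13, -10, -9, -8, -6, -5, -4, -3, -2, 0, 2, 3, 4, 5, 6, 8, 9, 10, 13}


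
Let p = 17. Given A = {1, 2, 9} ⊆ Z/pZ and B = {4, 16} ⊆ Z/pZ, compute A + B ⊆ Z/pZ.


Work in Z/17Z: reduce every sum a + b modulo 17.
Enumerate all 6 pairs:
a = 1: 1+4=5, 1+16=0
a = 2: 2+4=6, 2+16=1
a = 9: 9+4=13, 9+16=8
Distinct residues collected: {0, 1, 5, 6, 8, 13}
|A + B| = 6 (out of 17 total residues).

A + B = {0, 1, 5, 6, 8, 13}


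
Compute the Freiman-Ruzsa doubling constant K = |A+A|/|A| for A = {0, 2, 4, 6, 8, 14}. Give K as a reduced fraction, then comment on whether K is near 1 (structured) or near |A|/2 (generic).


|A| = 6.
Compute A + A by enumerating all 36 pairs.
A + A = {0, 2, 4, 6, 8, 10, 12, 14, 16, 18, 20, 22, 28}, so |A + A| = 13.
K = |A + A| / |A| = 13/6 (already in lowest terms) ≈ 2.1667.
Reference: AP of size 6 gives K = 11/6 ≈ 1.8333; a fully generic set of size 6 gives K ≈ 3.5000.

|A| = 6, |A + A| = 13, K = 13/6.


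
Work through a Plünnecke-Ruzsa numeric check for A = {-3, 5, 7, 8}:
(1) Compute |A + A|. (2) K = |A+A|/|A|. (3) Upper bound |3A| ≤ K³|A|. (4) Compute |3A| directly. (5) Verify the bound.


|A| = 4.
Step 1: Compute A + A by enumerating all 16 pairs.
A + A = {-6, 2, 4, 5, 10, 12, 13, 14, 15, 16}, so |A + A| = 10.
Step 2: Doubling constant K = |A + A|/|A| = 10/4 = 10/4 ≈ 2.5000.
Step 3: Plünnecke-Ruzsa gives |3A| ≤ K³·|A| = (2.5000)³ · 4 ≈ 62.5000.
Step 4: Compute 3A = A + A + A directly by enumerating all triples (a,b,c) ∈ A³; |3A| = 19.
Step 5: Check 19 ≤ 62.5000? Yes ✓.

K = 10/4, Plünnecke-Ruzsa bound K³|A| ≈ 62.5000, |3A| = 19, inequality holds.


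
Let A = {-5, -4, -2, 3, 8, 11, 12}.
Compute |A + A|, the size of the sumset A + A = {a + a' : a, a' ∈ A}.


A + A = {a + a' : a, a' ∈ A}; |A| = 7.
General bounds: 2|A| - 1 ≤ |A + A| ≤ |A|(|A|+1)/2, i.e. 13 ≤ |A + A| ≤ 28.
Lower bound 2|A|-1 is attained iff A is an arithmetic progression.
Enumerate sums a + a' for a ≤ a' (symmetric, so this suffices):
a = -5: -5+-5=-10, -5+-4=-9, -5+-2=-7, -5+3=-2, -5+8=3, -5+11=6, -5+12=7
a = -4: -4+-4=-8, -4+-2=-6, -4+3=-1, -4+8=4, -4+11=7, -4+12=8
a = -2: -2+-2=-4, -2+3=1, -2+8=6, -2+11=9, -2+12=10
a = 3: 3+3=6, 3+8=11, 3+11=14, 3+12=15
a = 8: 8+8=16, 8+11=19, 8+12=20
a = 11: 11+11=22, 11+12=23
a = 12: 12+12=24
Distinct sums: {-10, -9, -8, -7, -6, -4, -2, -1, 1, 3, 4, 6, 7, 8, 9, 10, 11, 14, 15, 16, 19, 20, 22, 23, 24}
|A + A| = 25

|A + A| = 25


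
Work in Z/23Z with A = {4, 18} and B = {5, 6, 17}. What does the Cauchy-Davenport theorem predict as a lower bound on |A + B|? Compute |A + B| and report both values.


Cauchy-Davenport: |A + B| ≥ min(p, |A| + |B| - 1) for A, B nonempty in Z/pZ.
|A| = 2, |B| = 3, p = 23.
CD lower bound = min(23, 2 + 3 - 1) = min(23, 4) = 4.
Compute A + B mod 23 directly:
a = 4: 4+5=9, 4+6=10, 4+17=21
a = 18: 18+5=0, 18+6=1, 18+17=12
A + B = {0, 1, 9, 10, 12, 21}, so |A + B| = 6.
Verify: 6 ≥ 4? Yes ✓.

CD lower bound = 4, actual |A + B| = 6.


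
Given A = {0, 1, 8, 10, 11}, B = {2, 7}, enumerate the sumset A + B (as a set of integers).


A + B = {a + b : a ∈ A, b ∈ B}.
Enumerate all |A|·|B| = 5·2 = 10 pairs (a, b) and collect distinct sums.
a = 0: 0+2=2, 0+7=7
a = 1: 1+2=3, 1+7=8
a = 8: 8+2=10, 8+7=15
a = 10: 10+2=12, 10+7=17
a = 11: 11+2=13, 11+7=18
Collecting distinct sums: A + B = {2, 3, 7, 8, 10, 12, 13, 15, 17, 18}
|A + B| = 10

A + B = {2, 3, 7, 8, 10, 12, 13, 15, 17, 18}


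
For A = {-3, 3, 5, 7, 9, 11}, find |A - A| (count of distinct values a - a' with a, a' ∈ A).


A - A = {a - a' : a, a' ∈ A}; |A| = 6.
Bounds: 2|A|-1 ≤ |A - A| ≤ |A|² - |A| + 1, i.e. 11 ≤ |A - A| ≤ 31.
Note: 0 ∈ A - A always (from a - a). The set is symmetric: if d ∈ A - A then -d ∈ A - A.
Enumerate nonzero differences d = a - a' with a > a' (then include -d):
Positive differences: {2, 4, 6, 8, 10, 12, 14}
Full difference set: {0} ∪ (positive diffs) ∪ (negative diffs).
|A - A| = 1 + 2·7 = 15 (matches direct enumeration: 15).

|A - A| = 15


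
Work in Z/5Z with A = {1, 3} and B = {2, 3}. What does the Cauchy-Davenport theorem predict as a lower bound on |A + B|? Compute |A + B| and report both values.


Cauchy-Davenport: |A + B| ≥ min(p, |A| + |B| - 1) for A, B nonempty in Z/pZ.
|A| = 2, |B| = 2, p = 5.
CD lower bound = min(5, 2 + 2 - 1) = min(5, 3) = 3.
Compute A + B mod 5 directly:
a = 1: 1+2=3, 1+3=4
a = 3: 3+2=0, 3+3=1
A + B = {0, 1, 3, 4}, so |A + B| = 4.
Verify: 4 ≥ 3? Yes ✓.

CD lower bound = 3, actual |A + B| = 4.


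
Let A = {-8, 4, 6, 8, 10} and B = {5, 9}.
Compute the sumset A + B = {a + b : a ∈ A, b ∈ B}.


A + B = {a + b : a ∈ A, b ∈ B}.
Enumerate all |A|·|B| = 5·2 = 10 pairs (a, b) and collect distinct sums.
a = -8: -8+5=-3, -8+9=1
a = 4: 4+5=9, 4+9=13
a = 6: 6+5=11, 6+9=15
a = 8: 8+5=13, 8+9=17
a = 10: 10+5=15, 10+9=19
Collecting distinct sums: A + B = {-3, 1, 9, 11, 13, 15, 17, 19}
|A + B| = 8

A + B = {-3, 1, 9, 11, 13, 15, 17, 19}


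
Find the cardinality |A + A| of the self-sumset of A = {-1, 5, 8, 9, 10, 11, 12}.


A + A = {a + a' : a, a' ∈ A}; |A| = 7.
General bounds: 2|A| - 1 ≤ |A + A| ≤ |A|(|A|+1)/2, i.e. 13 ≤ |A + A| ≤ 28.
Lower bound 2|A|-1 is attained iff A is an arithmetic progression.
Enumerate sums a + a' for a ≤ a' (symmetric, so this suffices):
a = -1: -1+-1=-2, -1+5=4, -1+8=7, -1+9=8, -1+10=9, -1+11=10, -1+12=11
a = 5: 5+5=10, 5+8=13, 5+9=14, 5+10=15, 5+11=16, 5+12=17
a = 8: 8+8=16, 8+9=17, 8+10=18, 8+11=19, 8+12=20
a = 9: 9+9=18, 9+10=19, 9+11=20, 9+12=21
a = 10: 10+10=20, 10+11=21, 10+12=22
a = 11: 11+11=22, 11+12=23
a = 12: 12+12=24
Distinct sums: {-2, 4, 7, 8, 9, 10, 11, 13, 14, 15, 16, 17, 18, 19, 20, 21, 22, 23, 24}
|A + A| = 19

|A + A| = 19


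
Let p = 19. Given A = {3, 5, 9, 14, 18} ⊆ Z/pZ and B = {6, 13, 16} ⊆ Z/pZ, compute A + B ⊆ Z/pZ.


Work in Z/19Z: reduce every sum a + b modulo 19.
Enumerate all 15 pairs:
a = 3: 3+6=9, 3+13=16, 3+16=0
a = 5: 5+6=11, 5+13=18, 5+16=2
a = 9: 9+6=15, 9+13=3, 9+16=6
a = 14: 14+6=1, 14+13=8, 14+16=11
a = 18: 18+6=5, 18+13=12, 18+16=15
Distinct residues collected: {0, 1, 2, 3, 5, 6, 8, 9, 11, 12, 15, 16, 18}
|A + B| = 13 (out of 19 total residues).

A + B = {0, 1, 2, 3, 5, 6, 8, 9, 11, 12, 15, 16, 18}


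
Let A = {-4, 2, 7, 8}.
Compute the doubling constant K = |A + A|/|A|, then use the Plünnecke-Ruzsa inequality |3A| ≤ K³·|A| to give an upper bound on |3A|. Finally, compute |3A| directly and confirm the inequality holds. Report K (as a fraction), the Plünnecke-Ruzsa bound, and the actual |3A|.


|A| = 4.
Step 1: Compute A + A by enumerating all 16 pairs.
A + A = {-8, -2, 3, 4, 9, 10, 14, 15, 16}, so |A + A| = 9.
Step 2: Doubling constant K = |A + A|/|A| = 9/4 = 9/4 ≈ 2.2500.
Step 3: Plünnecke-Ruzsa gives |3A| ≤ K³·|A| = (2.2500)³ · 4 ≈ 45.5625.
Step 4: Compute 3A = A + A + A directly by enumerating all triples (a,b,c) ∈ A³; |3A| = 16.
Step 5: Check 16 ≤ 45.5625? Yes ✓.

K = 9/4, Plünnecke-Ruzsa bound K³|A| ≈ 45.5625, |3A| = 16, inequality holds.


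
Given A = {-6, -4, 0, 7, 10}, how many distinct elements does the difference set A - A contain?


A - A = {a - a' : a, a' ∈ A}; |A| = 5.
Bounds: 2|A|-1 ≤ |A - A| ≤ |A|² - |A| + 1, i.e. 9 ≤ |A - A| ≤ 21.
Note: 0 ∈ A - A always (from a - a). The set is symmetric: if d ∈ A - A then -d ∈ A - A.
Enumerate nonzero differences d = a - a' with a > a' (then include -d):
Positive differences: {2, 3, 4, 6, 7, 10, 11, 13, 14, 16}
Full difference set: {0} ∪ (positive diffs) ∪ (negative diffs).
|A - A| = 1 + 2·10 = 21 (matches direct enumeration: 21).

|A - A| = 21


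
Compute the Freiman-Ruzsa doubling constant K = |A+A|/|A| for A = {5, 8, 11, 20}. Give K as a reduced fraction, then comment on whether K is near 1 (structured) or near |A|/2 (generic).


|A| = 4.
Compute A + A by enumerating all 16 pairs.
A + A = {10, 13, 16, 19, 22, 25, 28, 31, 40}, so |A + A| = 9.
K = |A + A| / |A| = 9/4 (already in lowest terms) ≈ 2.2500.
Reference: AP of size 4 gives K = 7/4 ≈ 1.7500; a fully generic set of size 4 gives K ≈ 2.5000.

|A| = 4, |A + A| = 9, K = 9/4.


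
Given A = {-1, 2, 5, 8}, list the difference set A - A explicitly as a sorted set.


A - A = {a - a' : a, a' ∈ A}.
Compute a - a' for each ordered pair (a, a'):
a = -1: -1--1=0, -1-2=-3, -1-5=-6, -1-8=-9
a = 2: 2--1=3, 2-2=0, 2-5=-3, 2-8=-6
a = 5: 5--1=6, 5-2=3, 5-5=0, 5-8=-3
a = 8: 8--1=9, 8-2=6, 8-5=3, 8-8=0
Collecting distinct values (and noting 0 appears from a-a):
A - A = {-9, -6, -3, 0, 3, 6, 9}
|A - A| = 7

A - A = {-9, -6, -3, 0, 3, 6, 9}


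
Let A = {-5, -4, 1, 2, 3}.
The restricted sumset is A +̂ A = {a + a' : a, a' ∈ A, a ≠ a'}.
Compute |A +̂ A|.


Restricted sumset: A +̂ A = {a + a' : a ∈ A, a' ∈ A, a ≠ a'}.
Equivalently, take A + A and drop any sum 2a that is achievable ONLY as a + a for a ∈ A (i.e. sums representable only with equal summands).
Enumerate pairs (a, a') with a < a' (symmetric, so each unordered pair gives one sum; this covers all a ≠ a'):
  -5 + -4 = -9
  -5 + 1 = -4
  -5 + 2 = -3
  -5 + 3 = -2
  -4 + 1 = -3
  -4 + 2 = -2
  -4 + 3 = -1
  1 + 2 = 3
  1 + 3 = 4
  2 + 3 = 5
Collected distinct sums: {-9, -4, -3, -2, -1, 3, 4, 5}
|A +̂ A| = 8
(Reference bound: |A +̂ A| ≥ 2|A| - 3 for |A| ≥ 2, with |A| = 5 giving ≥ 7.)

|A +̂ A| = 8


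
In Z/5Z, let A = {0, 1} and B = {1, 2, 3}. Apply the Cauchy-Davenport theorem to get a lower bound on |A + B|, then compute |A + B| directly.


Cauchy-Davenport: |A + B| ≥ min(p, |A| + |B| - 1) for A, B nonempty in Z/pZ.
|A| = 2, |B| = 3, p = 5.
CD lower bound = min(5, 2 + 3 - 1) = min(5, 4) = 4.
Compute A + B mod 5 directly:
a = 0: 0+1=1, 0+2=2, 0+3=3
a = 1: 1+1=2, 1+2=3, 1+3=4
A + B = {1, 2, 3, 4}, so |A + B| = 4.
Verify: 4 ≥ 4? Yes ✓.

CD lower bound = 4, actual |A + B| = 4.


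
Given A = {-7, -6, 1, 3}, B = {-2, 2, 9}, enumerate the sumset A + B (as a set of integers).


A + B = {a + b : a ∈ A, b ∈ B}.
Enumerate all |A|·|B| = 4·3 = 12 pairs (a, b) and collect distinct sums.
a = -7: -7+-2=-9, -7+2=-5, -7+9=2
a = -6: -6+-2=-8, -6+2=-4, -6+9=3
a = 1: 1+-2=-1, 1+2=3, 1+9=10
a = 3: 3+-2=1, 3+2=5, 3+9=12
Collecting distinct sums: A + B = {-9, -8, -5, -4, -1, 1, 2, 3, 5, 10, 12}
|A + B| = 11

A + B = {-9, -8, -5, -4, -1, 1, 2, 3, 5, 10, 12}


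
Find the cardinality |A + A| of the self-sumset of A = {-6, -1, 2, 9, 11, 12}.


A + A = {a + a' : a, a' ∈ A}; |A| = 6.
General bounds: 2|A| - 1 ≤ |A + A| ≤ |A|(|A|+1)/2, i.e. 11 ≤ |A + A| ≤ 21.
Lower bound 2|A|-1 is attained iff A is an arithmetic progression.
Enumerate sums a + a' for a ≤ a' (symmetric, so this suffices):
a = -6: -6+-6=-12, -6+-1=-7, -6+2=-4, -6+9=3, -6+11=5, -6+12=6
a = -1: -1+-1=-2, -1+2=1, -1+9=8, -1+11=10, -1+12=11
a = 2: 2+2=4, 2+9=11, 2+11=13, 2+12=14
a = 9: 9+9=18, 9+11=20, 9+12=21
a = 11: 11+11=22, 11+12=23
a = 12: 12+12=24
Distinct sums: {-12, -7, -4, -2, 1, 3, 4, 5, 6, 8, 10, 11, 13, 14, 18, 20, 21, 22, 23, 24}
|A + A| = 20

|A + A| = 20


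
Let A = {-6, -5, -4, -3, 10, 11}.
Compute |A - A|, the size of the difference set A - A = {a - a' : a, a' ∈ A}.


A - A = {a - a' : a, a' ∈ A}; |A| = 6.
Bounds: 2|A|-1 ≤ |A - A| ≤ |A|² - |A| + 1, i.e. 11 ≤ |A - A| ≤ 31.
Note: 0 ∈ A - A always (from a - a). The set is symmetric: if d ∈ A - A then -d ∈ A - A.
Enumerate nonzero differences d = a - a' with a > a' (then include -d):
Positive differences: {1, 2, 3, 13, 14, 15, 16, 17}
Full difference set: {0} ∪ (positive diffs) ∪ (negative diffs).
|A - A| = 1 + 2·8 = 17 (matches direct enumeration: 17).

|A - A| = 17


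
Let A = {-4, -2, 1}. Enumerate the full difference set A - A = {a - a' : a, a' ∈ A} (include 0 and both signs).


A - A = {a - a' : a, a' ∈ A}.
Compute a - a' for each ordered pair (a, a'):
a = -4: -4--4=0, -4--2=-2, -4-1=-5
a = -2: -2--4=2, -2--2=0, -2-1=-3
a = 1: 1--4=5, 1--2=3, 1-1=0
Collecting distinct values (and noting 0 appears from a-a):
A - A = {-5, -3, -2, 0, 2, 3, 5}
|A - A| = 7

A - A = {-5, -3, -2, 0, 2, 3, 5}


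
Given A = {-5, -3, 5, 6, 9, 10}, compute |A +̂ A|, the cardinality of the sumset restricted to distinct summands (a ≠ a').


Restricted sumset: A +̂ A = {a + a' : a ∈ A, a' ∈ A, a ≠ a'}.
Equivalently, take A + A and drop any sum 2a that is achievable ONLY as a + a for a ∈ A (i.e. sums representable only with equal summands).
Enumerate pairs (a, a') with a < a' (symmetric, so each unordered pair gives one sum; this covers all a ≠ a'):
  -5 + -3 = -8
  -5 + 5 = 0
  -5 + 6 = 1
  -5 + 9 = 4
  -5 + 10 = 5
  -3 + 5 = 2
  -3 + 6 = 3
  -3 + 9 = 6
  -3 + 10 = 7
  5 + 6 = 11
  5 + 9 = 14
  5 + 10 = 15
  6 + 9 = 15
  6 + 10 = 16
  9 + 10 = 19
Collected distinct sums: {-8, 0, 1, 2, 3, 4, 5, 6, 7, 11, 14, 15, 16, 19}
|A +̂ A| = 14
(Reference bound: |A +̂ A| ≥ 2|A| - 3 for |A| ≥ 2, with |A| = 6 giving ≥ 9.)

|A +̂ A| = 14


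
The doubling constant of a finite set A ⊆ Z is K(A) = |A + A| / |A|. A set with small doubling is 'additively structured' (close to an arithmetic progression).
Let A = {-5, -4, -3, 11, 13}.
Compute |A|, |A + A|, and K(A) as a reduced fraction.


|A| = 5.
Compute A + A by enumerating all 25 pairs.
A + A = {-10, -9, -8, -7, -6, 6, 7, 8, 9, 10, 22, 24, 26}, so |A + A| = 13.
K = |A + A| / |A| = 13/5 (already in lowest terms) ≈ 2.6000.
Reference: AP of size 5 gives K = 9/5 ≈ 1.8000; a fully generic set of size 5 gives K ≈ 3.0000.

|A| = 5, |A + A| = 13, K = 13/5.


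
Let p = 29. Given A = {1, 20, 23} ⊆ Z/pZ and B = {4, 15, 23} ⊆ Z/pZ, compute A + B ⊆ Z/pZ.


Work in Z/29Z: reduce every sum a + b modulo 29.
Enumerate all 9 pairs:
a = 1: 1+4=5, 1+15=16, 1+23=24
a = 20: 20+4=24, 20+15=6, 20+23=14
a = 23: 23+4=27, 23+15=9, 23+23=17
Distinct residues collected: {5, 6, 9, 14, 16, 17, 24, 27}
|A + B| = 8 (out of 29 total residues).

A + B = {5, 6, 9, 14, 16, 17, 24, 27}


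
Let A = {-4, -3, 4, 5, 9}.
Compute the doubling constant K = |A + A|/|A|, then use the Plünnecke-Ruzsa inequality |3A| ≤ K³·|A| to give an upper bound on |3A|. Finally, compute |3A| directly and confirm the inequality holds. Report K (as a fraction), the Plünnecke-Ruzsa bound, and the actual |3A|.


|A| = 5.
Step 1: Compute A + A by enumerating all 25 pairs.
A + A = {-8, -7, -6, 0, 1, 2, 5, 6, 8, 9, 10, 13, 14, 18}, so |A + A| = 14.
Step 2: Doubling constant K = |A + A|/|A| = 14/5 = 14/5 ≈ 2.8000.
Step 3: Plünnecke-Ruzsa gives |3A| ≤ K³·|A| = (2.8000)³ · 5 ≈ 109.7600.
Step 4: Compute 3A = A + A + A directly by enumerating all triples (a,b,c) ∈ A³; |3A| = 28.
Step 5: Check 28 ≤ 109.7600? Yes ✓.

K = 14/5, Plünnecke-Ruzsa bound K³|A| ≈ 109.7600, |3A| = 28, inequality holds.


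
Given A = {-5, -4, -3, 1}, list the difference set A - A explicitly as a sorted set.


A - A = {a - a' : a, a' ∈ A}.
Compute a - a' for each ordered pair (a, a'):
a = -5: -5--5=0, -5--4=-1, -5--3=-2, -5-1=-6
a = -4: -4--5=1, -4--4=0, -4--3=-1, -4-1=-5
a = -3: -3--5=2, -3--4=1, -3--3=0, -3-1=-4
a = 1: 1--5=6, 1--4=5, 1--3=4, 1-1=0
Collecting distinct values (and noting 0 appears from a-a):
A - A = {-6, -5, -4, -2, -1, 0, 1, 2, 4, 5, 6}
|A - A| = 11

A - A = {-6, -5, -4, -2, -1, 0, 1, 2, 4, 5, 6}


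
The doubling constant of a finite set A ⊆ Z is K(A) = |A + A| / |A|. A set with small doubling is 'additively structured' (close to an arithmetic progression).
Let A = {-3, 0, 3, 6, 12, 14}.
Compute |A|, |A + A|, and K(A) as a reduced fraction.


|A| = 6.
Compute A + A by enumerating all 36 pairs.
A + A = {-6, -3, 0, 3, 6, 9, 11, 12, 14, 15, 17, 18, 20, 24, 26, 28}, so |A + A| = 16.
K = |A + A| / |A| = 16/6 = 8/3 ≈ 2.6667.
Reference: AP of size 6 gives K = 11/6 ≈ 1.8333; a fully generic set of size 6 gives K ≈ 3.5000.

|A| = 6, |A + A| = 16, K = 16/6 = 8/3.


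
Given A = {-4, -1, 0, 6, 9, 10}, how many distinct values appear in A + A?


A + A = {a + a' : a, a' ∈ A}; |A| = 6.
General bounds: 2|A| - 1 ≤ |A + A| ≤ |A|(|A|+1)/2, i.e. 11 ≤ |A + A| ≤ 21.
Lower bound 2|A|-1 is attained iff A is an arithmetic progression.
Enumerate sums a + a' for a ≤ a' (symmetric, so this suffices):
a = -4: -4+-4=-8, -4+-1=-5, -4+0=-4, -4+6=2, -4+9=5, -4+10=6
a = -1: -1+-1=-2, -1+0=-1, -1+6=5, -1+9=8, -1+10=9
a = 0: 0+0=0, 0+6=6, 0+9=9, 0+10=10
a = 6: 6+6=12, 6+9=15, 6+10=16
a = 9: 9+9=18, 9+10=19
a = 10: 10+10=20
Distinct sums: {-8, -5, -4, -2, -1, 0, 2, 5, 6, 8, 9, 10, 12, 15, 16, 18, 19, 20}
|A + A| = 18

|A + A| = 18


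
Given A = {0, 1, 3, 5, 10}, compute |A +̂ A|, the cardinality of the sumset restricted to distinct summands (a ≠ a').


Restricted sumset: A +̂ A = {a + a' : a ∈ A, a' ∈ A, a ≠ a'}.
Equivalently, take A + A and drop any sum 2a that is achievable ONLY as a + a for a ∈ A (i.e. sums representable only with equal summands).
Enumerate pairs (a, a') with a < a' (symmetric, so each unordered pair gives one sum; this covers all a ≠ a'):
  0 + 1 = 1
  0 + 3 = 3
  0 + 5 = 5
  0 + 10 = 10
  1 + 3 = 4
  1 + 5 = 6
  1 + 10 = 11
  3 + 5 = 8
  3 + 10 = 13
  5 + 10 = 15
Collected distinct sums: {1, 3, 4, 5, 6, 8, 10, 11, 13, 15}
|A +̂ A| = 10
(Reference bound: |A +̂ A| ≥ 2|A| - 3 for |A| ≥ 2, with |A| = 5 giving ≥ 7.)

|A +̂ A| = 10


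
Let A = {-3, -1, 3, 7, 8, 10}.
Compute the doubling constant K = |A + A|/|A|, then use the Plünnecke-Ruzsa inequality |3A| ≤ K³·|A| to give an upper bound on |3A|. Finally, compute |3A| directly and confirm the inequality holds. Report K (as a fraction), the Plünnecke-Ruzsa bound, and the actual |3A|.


|A| = 6.
Step 1: Compute A + A by enumerating all 36 pairs.
A + A = {-6, -4, -2, 0, 2, 4, 5, 6, 7, 9, 10, 11, 13, 14, 15, 16, 17, 18, 20}, so |A + A| = 19.
Step 2: Doubling constant K = |A + A|/|A| = 19/6 = 19/6 ≈ 3.1667.
Step 3: Plünnecke-Ruzsa gives |3A| ≤ K³·|A| = (3.1667)³ · 6 ≈ 190.5278.
Step 4: Compute 3A = A + A + A directly by enumerating all triples (a,b,c) ∈ A³; |3A| = 34.
Step 5: Check 34 ≤ 190.5278? Yes ✓.

K = 19/6, Plünnecke-Ruzsa bound K³|A| ≈ 190.5278, |3A| = 34, inequality holds.


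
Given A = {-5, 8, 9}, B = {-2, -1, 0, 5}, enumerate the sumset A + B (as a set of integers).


A + B = {a + b : a ∈ A, b ∈ B}.
Enumerate all |A|·|B| = 3·4 = 12 pairs (a, b) and collect distinct sums.
a = -5: -5+-2=-7, -5+-1=-6, -5+0=-5, -5+5=0
a = 8: 8+-2=6, 8+-1=7, 8+0=8, 8+5=13
a = 9: 9+-2=7, 9+-1=8, 9+0=9, 9+5=14
Collecting distinct sums: A + B = {-7, -6, -5, 0, 6, 7, 8, 9, 13, 14}
|A + B| = 10

A + B = {-7, -6, -5, 0, 6, 7, 8, 9, 13, 14}


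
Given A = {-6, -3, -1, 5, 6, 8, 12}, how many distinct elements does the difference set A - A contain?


A - A = {a - a' : a, a' ∈ A}; |A| = 7.
Bounds: 2|A|-1 ≤ |A - A| ≤ |A|² - |A| + 1, i.e. 13 ≤ |A - A| ≤ 43.
Note: 0 ∈ A - A always (from a - a). The set is symmetric: if d ∈ A - A then -d ∈ A - A.
Enumerate nonzero differences d = a - a' with a > a' (then include -d):
Positive differences: {1, 2, 3, 4, 5, 6, 7, 8, 9, 11, 12, 13, 14, 15, 18}
Full difference set: {0} ∪ (positive diffs) ∪ (negative diffs).
|A - A| = 1 + 2·15 = 31 (matches direct enumeration: 31).

|A - A| = 31


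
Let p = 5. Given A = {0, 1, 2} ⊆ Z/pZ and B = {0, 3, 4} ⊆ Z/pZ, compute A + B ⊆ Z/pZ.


Work in Z/5Z: reduce every sum a + b modulo 5.
Enumerate all 9 pairs:
a = 0: 0+0=0, 0+3=3, 0+4=4
a = 1: 1+0=1, 1+3=4, 1+4=0
a = 2: 2+0=2, 2+3=0, 2+4=1
Distinct residues collected: {0, 1, 2, 3, 4}
|A + B| = 5 (out of 5 total residues).

A + B = {0, 1, 2, 3, 4}


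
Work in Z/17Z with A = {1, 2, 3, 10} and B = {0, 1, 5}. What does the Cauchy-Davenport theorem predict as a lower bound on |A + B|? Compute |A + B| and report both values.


Cauchy-Davenport: |A + B| ≥ min(p, |A| + |B| - 1) for A, B nonempty in Z/pZ.
|A| = 4, |B| = 3, p = 17.
CD lower bound = min(17, 4 + 3 - 1) = min(17, 6) = 6.
Compute A + B mod 17 directly:
a = 1: 1+0=1, 1+1=2, 1+5=6
a = 2: 2+0=2, 2+1=3, 2+5=7
a = 3: 3+0=3, 3+1=4, 3+5=8
a = 10: 10+0=10, 10+1=11, 10+5=15
A + B = {1, 2, 3, 4, 6, 7, 8, 10, 11, 15}, so |A + B| = 10.
Verify: 10 ≥ 6? Yes ✓.

CD lower bound = 6, actual |A + B| = 10.


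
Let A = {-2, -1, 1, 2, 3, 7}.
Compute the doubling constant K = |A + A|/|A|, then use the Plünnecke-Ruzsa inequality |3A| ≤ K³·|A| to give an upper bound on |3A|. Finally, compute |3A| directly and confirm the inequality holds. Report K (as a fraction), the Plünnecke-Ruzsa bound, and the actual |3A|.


|A| = 6.
Step 1: Compute A + A by enumerating all 36 pairs.
A + A = {-4, -3, -2, -1, 0, 1, 2, 3, 4, 5, 6, 8, 9, 10, 14}, so |A + A| = 15.
Step 2: Doubling constant K = |A + A|/|A| = 15/6 = 15/6 ≈ 2.5000.
Step 3: Plünnecke-Ruzsa gives |3A| ≤ K³·|A| = (2.5000)³ · 6 ≈ 93.7500.
Step 4: Compute 3A = A + A + A directly by enumerating all triples (a,b,c) ∈ A³; |3A| = 24.
Step 5: Check 24 ≤ 93.7500? Yes ✓.

K = 15/6, Plünnecke-Ruzsa bound K³|A| ≈ 93.7500, |3A| = 24, inequality holds.
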